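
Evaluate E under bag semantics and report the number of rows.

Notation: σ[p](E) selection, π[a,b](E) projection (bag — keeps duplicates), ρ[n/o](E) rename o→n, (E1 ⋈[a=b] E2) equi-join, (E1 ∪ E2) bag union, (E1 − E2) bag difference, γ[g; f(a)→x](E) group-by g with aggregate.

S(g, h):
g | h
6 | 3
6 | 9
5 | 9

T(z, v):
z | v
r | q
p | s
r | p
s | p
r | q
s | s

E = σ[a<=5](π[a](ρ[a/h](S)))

Stepwise |·|:
  S → 3
  ρ[a/h](S) → 3
  π[a](ρ[a/h](S)) → 3
  σ[a<=5](π[a](ρ[a/h](S))) → 1

|E| = 1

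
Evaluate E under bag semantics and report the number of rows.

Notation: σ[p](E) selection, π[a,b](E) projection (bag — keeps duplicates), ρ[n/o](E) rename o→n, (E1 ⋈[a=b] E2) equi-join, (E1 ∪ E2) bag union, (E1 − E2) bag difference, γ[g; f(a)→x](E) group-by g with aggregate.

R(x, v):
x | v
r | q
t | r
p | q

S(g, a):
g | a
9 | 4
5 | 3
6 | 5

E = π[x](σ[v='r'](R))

Row counts bottom-up:
  R → 3
  σ[v='r'](R) → 1
  π[x](σ[v='r'](R)) → 1

|E| = 1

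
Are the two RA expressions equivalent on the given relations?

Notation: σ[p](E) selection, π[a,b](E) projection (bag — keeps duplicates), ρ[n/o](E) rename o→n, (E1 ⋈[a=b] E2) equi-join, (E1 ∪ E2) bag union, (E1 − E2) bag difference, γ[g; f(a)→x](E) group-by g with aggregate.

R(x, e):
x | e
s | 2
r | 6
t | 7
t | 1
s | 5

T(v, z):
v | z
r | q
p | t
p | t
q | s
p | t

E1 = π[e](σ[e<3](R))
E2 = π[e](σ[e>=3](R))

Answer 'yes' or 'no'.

E1 subexpression sizes:
  R → 5
  σ[e<3](R) → 2
  π[e](σ[e<3](R)) → 2
E2 subexpression sizes:
  R → 5
  σ[e>=3](R) → 3
  π[e](σ[e>=3](R)) → 3

E1 result:
e
1
2
E2 result:
e
5
6
7
Witness: (6,) appears 0× in E1 but 1× in E2.

no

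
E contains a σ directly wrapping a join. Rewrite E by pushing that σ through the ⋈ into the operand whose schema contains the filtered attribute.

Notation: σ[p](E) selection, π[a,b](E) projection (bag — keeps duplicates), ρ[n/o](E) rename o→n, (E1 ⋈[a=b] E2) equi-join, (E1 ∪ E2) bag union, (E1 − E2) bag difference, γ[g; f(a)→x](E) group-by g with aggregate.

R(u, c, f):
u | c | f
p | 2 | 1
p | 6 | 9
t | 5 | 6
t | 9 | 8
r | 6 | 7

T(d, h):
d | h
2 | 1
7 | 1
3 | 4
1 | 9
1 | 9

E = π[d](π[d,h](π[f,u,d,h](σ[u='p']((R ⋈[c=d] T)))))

σ filters on u, owned by the left side.
E' = π[d](π[d,h](π[f,u,d,h]((σ[u='p'](R) ⋈[c=d] T))))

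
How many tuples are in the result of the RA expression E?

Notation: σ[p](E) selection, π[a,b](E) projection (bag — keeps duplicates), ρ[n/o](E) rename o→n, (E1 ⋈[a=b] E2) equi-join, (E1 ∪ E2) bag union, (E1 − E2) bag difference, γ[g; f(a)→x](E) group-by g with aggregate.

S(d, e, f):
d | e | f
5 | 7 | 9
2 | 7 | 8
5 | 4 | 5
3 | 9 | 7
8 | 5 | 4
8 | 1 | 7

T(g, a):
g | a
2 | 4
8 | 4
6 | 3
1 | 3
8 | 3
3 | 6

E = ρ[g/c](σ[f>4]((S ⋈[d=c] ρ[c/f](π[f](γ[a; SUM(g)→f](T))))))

Row counts bottom-up:
  S → 6
  T → 6
  γ[a; SUM(g)→f](T) → 3
  π[f](γ[a; SUM(g)→f](T)) → 3
  ρ[c/f](π[f](γ[a; SUM(g)→f](T))) → 3
  (S ⋈[d=c] ρ[c/f](π[f](γ[a; SUM(g)→f](T)))) → 1
  σ[f>4]((S ⋈[d=c] ρ[c/f](π[f](γ[a; SUM(g)→f](T))))) → 1
  ρ[g/c](σ[f>4]((S ⋈[d=c] ρ[c/f](π[f](γ[a; SUM(g)→f](T)))))) → 1

|E| = 1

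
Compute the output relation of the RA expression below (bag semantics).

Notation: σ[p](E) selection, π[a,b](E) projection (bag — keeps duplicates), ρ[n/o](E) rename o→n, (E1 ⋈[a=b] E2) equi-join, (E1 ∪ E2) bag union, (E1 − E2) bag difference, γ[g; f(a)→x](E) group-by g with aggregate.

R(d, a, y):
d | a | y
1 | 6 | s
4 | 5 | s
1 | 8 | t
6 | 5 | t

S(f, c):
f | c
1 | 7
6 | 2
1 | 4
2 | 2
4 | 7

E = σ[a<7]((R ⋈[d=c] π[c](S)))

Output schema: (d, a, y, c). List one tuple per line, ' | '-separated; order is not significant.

Per-node cardinality:
  R → 4
  S → 5
  π[c](S) → 5
  (R ⋈[d=c] π[c](S)) → 1
  σ[a<7]((R ⋈[d=c] π[c](S))) → 1

== RESULT ==
d | a | y | c
4 | 5 | s | 4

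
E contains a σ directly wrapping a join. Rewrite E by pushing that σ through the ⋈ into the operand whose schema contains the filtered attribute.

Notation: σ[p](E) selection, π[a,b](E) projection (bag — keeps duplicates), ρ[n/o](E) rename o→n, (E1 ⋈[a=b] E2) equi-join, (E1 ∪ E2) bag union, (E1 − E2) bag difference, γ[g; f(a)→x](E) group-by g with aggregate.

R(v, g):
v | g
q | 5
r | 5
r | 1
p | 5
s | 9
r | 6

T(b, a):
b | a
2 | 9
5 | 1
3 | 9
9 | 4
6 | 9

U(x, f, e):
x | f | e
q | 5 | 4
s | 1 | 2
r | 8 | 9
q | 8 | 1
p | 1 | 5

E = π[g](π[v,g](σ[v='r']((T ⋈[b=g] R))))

σ filters on v, owned by the right side.
E' = π[g](π[v,g]((T ⋈[b=g] σ[v='r'](R))))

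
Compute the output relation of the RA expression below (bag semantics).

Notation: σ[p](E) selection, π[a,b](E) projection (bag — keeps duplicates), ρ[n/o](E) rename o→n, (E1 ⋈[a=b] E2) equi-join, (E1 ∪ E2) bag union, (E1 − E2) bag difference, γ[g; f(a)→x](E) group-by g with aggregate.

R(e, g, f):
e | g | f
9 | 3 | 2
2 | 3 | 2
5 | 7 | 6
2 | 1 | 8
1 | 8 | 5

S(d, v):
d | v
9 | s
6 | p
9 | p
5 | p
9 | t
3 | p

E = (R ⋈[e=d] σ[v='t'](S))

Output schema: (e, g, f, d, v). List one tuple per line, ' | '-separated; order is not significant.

Row counts bottom-up:
  R → 5
  S → 6
  σ[v='t'](S) → 1
  (R ⋈[e=d] σ[v='t'](S)) → 1

== RESULT ==
e | g | f | d | v
9 | 3 | 2 | 9 | t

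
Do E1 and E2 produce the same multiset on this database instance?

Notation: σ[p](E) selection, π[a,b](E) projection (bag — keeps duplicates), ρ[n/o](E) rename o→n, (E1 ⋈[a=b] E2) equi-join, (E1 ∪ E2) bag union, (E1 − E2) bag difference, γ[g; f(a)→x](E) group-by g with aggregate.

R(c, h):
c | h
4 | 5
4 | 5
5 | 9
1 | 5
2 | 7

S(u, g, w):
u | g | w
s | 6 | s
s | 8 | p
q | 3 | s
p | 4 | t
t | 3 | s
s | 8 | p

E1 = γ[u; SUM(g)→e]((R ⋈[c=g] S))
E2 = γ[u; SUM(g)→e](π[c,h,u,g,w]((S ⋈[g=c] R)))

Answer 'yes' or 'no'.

E1 subexpression sizes:
  R → 5
  S → 6
  (R ⋈[c=g] S) → 2
  γ[u; SUM(g)→e]((R ⋈[c=g] S)) → 1
E2 subexpression sizes:
  S → 6
  R → 5
  (S ⋈[g=c] R) → 2
  π[c,h,u,g,w]((S ⋈[g=c] R)) → 2
  γ[u; SUM(g)→e](π[c,h,u,g,w]((S ⋈[g=c] R))) → 1

E1 and E2 produce the same multiset:
u | e
p | 8

yes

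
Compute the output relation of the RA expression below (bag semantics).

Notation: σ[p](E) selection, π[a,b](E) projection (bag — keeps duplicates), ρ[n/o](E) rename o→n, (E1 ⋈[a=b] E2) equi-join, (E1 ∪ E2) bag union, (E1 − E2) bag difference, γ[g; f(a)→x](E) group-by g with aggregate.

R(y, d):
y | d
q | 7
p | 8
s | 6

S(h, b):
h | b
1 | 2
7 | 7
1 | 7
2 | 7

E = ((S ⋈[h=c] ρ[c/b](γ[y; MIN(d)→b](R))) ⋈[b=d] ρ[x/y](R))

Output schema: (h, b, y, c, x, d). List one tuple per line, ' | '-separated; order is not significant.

Subexpression sizes:
  S → 4
  R → 3
  γ[y; MIN(d)→b](R) → 3
  ρ[c/b](γ[y; MIN(d)→b](R)) → 3
  (S ⋈[h=c] ρ[c/b](γ[y; MIN(d)→b](R))) → 1
  R → 3
  ρ[x/y](R) → 3
  ((S ⋈[h=c] ρ[c/b](γ[y; MIN(d)→b](R))) ⋈[b=d] ρ[x/y](R)) → 1

== RESULT ==
h | b | y | c | x | d
7 | 7 | q | 7 | q | 7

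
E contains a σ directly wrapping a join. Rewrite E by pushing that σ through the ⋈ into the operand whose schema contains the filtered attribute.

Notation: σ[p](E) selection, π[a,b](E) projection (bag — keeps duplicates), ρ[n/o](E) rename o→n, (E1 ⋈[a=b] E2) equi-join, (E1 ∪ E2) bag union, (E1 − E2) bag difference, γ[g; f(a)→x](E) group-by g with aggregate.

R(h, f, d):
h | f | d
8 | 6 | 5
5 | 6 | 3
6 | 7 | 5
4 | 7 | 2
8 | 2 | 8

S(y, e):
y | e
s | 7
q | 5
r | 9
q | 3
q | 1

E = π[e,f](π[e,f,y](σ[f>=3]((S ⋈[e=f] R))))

σ filters on f, owned by the right side.
E' = π[e,f](π[e,f,y]((S ⋈[e=f] σ[f>=3](R))))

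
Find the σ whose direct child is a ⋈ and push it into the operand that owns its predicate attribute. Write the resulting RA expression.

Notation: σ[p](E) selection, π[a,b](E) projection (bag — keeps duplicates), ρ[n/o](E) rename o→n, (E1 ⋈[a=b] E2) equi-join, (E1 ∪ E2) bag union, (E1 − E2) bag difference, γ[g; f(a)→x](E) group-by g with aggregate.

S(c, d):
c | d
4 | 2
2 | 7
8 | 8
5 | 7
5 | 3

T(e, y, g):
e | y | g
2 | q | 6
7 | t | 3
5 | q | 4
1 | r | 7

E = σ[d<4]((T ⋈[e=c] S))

σ filters on d, owned by the right side.
E' = (T ⋈[e=c] σ[d<4](S))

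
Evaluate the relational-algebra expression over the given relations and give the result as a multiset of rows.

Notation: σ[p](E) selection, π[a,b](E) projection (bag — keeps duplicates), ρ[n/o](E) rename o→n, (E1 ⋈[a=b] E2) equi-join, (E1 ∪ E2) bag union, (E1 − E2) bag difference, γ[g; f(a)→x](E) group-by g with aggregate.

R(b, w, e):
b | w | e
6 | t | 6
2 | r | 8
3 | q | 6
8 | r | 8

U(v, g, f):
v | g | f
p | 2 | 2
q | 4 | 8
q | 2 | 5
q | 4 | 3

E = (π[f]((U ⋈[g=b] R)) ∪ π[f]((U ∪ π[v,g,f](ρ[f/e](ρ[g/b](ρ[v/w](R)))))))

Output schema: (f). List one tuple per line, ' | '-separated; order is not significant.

Stepwise |·|:
  U → 4
  R → 4
  (U ⋈[g=b] R) → 2
  π[f]((U ⋈[g=b] R)) → 2
  U → 4
  R → 4
  ρ[v/w](R) → 4
  ρ[g/b](ρ[v/w](R)) → 4
  ρ[f/e](ρ[g/b](ρ[v/w](R))) → 4
  π[v,g,f](ρ[f/e](ρ[g/b](ρ[v/w](R)))) → 4
  (U ∪ π[v,g,f](ρ[f/e](ρ[g/b](ρ[v/w](R))))) → 8
  π[f]((U ∪ π[v,g,f](ρ[f/e](ρ[g/b](ρ[v/w](R)))))) → 8
  (π[f]((U ⋈[g=b] R)) ∪ π[f]((U ∪ π[v,g,f](ρ[f/e](ρ[g/b](ρ[v/w](R))))))) → 10

== RESULT ==
f
2
2
3
5
5
6
6
8
8
8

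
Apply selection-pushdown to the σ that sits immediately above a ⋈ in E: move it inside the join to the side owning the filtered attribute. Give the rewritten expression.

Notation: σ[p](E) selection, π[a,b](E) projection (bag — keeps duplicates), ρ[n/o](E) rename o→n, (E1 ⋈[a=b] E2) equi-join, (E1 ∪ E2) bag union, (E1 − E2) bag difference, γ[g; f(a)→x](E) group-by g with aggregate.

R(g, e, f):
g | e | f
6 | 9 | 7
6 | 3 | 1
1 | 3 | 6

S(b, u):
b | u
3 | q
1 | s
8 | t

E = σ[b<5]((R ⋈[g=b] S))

σ filters on b, owned by the right side.
E' = (R ⋈[g=b] σ[b<5](S))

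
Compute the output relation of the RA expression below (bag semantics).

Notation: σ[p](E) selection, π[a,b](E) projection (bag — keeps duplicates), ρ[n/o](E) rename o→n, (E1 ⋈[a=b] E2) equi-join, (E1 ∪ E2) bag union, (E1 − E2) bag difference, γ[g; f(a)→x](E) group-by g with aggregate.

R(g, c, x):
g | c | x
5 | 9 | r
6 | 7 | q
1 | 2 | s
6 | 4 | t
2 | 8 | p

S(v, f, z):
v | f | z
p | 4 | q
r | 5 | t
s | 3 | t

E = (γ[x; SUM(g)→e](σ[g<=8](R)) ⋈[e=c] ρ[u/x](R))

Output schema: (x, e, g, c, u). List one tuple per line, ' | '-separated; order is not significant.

Subexpression sizes:
  R → 5
  σ[g<=8](R) → 5
  γ[x; SUM(g)→e](σ[g<=8](R)) → 5
  R → 5
  ρ[u/x](R) → 5
  (γ[x; SUM(g)→e](σ[g<=8](R)) ⋈[e=c] ρ[u/x](R)) → 1

== RESULT ==
x | e | g | c | u
p | 2 | 1 | 2 | s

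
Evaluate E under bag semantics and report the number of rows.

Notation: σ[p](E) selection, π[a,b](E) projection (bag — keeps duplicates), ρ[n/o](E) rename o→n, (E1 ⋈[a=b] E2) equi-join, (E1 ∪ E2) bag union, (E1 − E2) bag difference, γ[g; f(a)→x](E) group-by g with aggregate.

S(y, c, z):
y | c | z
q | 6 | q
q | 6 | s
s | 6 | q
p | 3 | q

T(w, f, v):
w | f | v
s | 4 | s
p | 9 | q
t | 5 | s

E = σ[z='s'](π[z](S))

Subexpression sizes:
  S → 4
  π[z](S) → 4
  σ[z='s'](π[z](S)) → 1

|E| = 1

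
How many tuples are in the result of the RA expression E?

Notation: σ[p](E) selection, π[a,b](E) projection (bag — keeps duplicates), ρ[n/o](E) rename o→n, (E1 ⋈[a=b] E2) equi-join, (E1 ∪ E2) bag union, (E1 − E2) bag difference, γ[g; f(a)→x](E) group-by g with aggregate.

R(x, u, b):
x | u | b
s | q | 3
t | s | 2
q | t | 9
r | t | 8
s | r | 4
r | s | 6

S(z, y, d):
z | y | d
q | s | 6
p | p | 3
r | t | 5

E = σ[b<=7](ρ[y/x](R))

Subexpression sizes:
  R → 6
  ρ[y/x](R) → 6
  σ[b<=7](ρ[y/x](R)) → 4

|E| = 4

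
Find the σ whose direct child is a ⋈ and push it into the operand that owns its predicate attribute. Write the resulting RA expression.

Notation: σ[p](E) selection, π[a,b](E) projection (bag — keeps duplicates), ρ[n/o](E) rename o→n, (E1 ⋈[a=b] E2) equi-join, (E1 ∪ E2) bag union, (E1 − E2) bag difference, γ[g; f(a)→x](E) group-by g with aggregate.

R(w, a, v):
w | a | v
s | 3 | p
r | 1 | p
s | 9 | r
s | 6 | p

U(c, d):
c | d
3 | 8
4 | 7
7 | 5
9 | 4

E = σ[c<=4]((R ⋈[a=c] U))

σ filters on c, owned by the right side.
E' = (R ⋈[a=c] σ[c<=4](U))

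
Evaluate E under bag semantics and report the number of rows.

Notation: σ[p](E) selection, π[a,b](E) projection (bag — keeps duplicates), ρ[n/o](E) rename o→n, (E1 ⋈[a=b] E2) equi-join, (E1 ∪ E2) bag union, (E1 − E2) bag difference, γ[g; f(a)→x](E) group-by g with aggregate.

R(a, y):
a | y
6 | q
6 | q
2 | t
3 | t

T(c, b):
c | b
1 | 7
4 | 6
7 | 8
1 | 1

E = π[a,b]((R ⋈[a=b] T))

Subexpression sizes:
  R → 4
  T → 4
  (R ⋈[a=b] T) → 2
  π[a,b]((R ⋈[a=b] T)) → 2

|E| = 2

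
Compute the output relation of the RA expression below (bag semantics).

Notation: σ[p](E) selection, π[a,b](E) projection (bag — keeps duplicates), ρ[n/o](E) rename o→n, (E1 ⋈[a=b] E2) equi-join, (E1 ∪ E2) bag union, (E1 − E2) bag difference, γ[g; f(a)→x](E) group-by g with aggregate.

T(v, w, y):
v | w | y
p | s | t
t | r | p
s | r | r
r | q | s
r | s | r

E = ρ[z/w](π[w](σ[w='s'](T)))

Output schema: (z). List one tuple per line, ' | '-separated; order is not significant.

Subexpression sizes:
  T → 5
  σ[w='s'](T) → 2
  π[w](σ[w='s'](T)) → 2
  ρ[z/w](π[w](σ[w='s'](T))) → 2

== RESULT ==
z
s
s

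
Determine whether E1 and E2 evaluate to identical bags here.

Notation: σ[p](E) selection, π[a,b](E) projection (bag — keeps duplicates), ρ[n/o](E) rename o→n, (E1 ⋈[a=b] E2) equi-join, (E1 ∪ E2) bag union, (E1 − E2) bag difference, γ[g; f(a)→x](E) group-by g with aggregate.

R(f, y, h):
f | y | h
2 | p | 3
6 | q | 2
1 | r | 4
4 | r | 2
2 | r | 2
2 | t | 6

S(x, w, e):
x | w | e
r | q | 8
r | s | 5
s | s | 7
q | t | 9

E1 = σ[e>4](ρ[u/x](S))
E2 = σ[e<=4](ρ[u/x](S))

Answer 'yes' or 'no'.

E1 stepwise |·|:
  S → 4
  ρ[u/x](S) → 4
  σ[e>4](ρ[u/x](S)) → 4
E2 stepwise |·|:
  S → 4
  ρ[u/x](S) → 4
  σ[e<=4](ρ[u/x](S)) → 0

E1 result:
u | w | e
q | t | 9
r | q | 8
r | s | 5
s | s | 7
E2 result:
u | w | e
(0 rows)
Witness: ('r', 's', 5) appears 1× in E1 but 0× in E2.

no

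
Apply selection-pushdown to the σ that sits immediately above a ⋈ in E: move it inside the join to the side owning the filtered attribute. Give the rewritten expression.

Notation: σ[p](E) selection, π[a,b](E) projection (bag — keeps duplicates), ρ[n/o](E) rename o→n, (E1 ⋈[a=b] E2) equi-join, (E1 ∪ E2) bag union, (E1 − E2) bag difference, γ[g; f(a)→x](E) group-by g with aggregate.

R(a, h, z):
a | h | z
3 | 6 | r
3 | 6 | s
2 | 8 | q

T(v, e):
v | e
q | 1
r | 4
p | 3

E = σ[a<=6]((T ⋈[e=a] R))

σ filters on a, owned by the right side.
E' = (T ⋈[e=a] σ[a<=6](R))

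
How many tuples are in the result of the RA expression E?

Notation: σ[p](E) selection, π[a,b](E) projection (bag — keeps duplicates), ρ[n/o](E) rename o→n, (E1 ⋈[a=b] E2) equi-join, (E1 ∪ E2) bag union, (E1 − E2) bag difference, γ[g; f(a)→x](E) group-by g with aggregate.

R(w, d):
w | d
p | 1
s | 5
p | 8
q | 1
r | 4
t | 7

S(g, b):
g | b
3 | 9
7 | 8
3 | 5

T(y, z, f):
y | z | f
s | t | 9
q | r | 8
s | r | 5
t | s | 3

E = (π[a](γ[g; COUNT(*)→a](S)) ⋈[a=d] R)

Per-node cardinality:
  S → 3
  γ[g; COUNT(*)→a](S) → 2
  π[a](γ[g; COUNT(*)→a](S)) → 2
  R → 6
  (π[a](γ[g; COUNT(*)→a](S)) ⋈[a=d] R) → 2

|E| = 2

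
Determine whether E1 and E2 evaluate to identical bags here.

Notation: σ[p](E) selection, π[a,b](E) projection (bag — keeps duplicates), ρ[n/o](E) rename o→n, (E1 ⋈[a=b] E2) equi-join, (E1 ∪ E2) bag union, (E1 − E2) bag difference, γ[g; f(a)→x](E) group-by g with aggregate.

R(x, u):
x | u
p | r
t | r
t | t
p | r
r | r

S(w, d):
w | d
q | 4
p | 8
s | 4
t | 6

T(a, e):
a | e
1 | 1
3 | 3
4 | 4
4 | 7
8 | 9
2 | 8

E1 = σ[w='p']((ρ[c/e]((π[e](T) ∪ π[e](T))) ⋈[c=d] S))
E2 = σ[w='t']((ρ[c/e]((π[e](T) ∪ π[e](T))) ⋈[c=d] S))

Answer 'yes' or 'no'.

E1 stepwise |·|:
  T → 6
  π[e](T) → 6
  T → 6
  π[e](T) → 6
  (π[e](T) ∪ π[e](T)) → 12
  ρ[c/e]((π[e](T) ∪ π[e](T))) → 12
  S → 4
  (ρ[c/e]((π[e](T) ∪ π[e](T))) ⋈[c=d] S) → 6
  σ[w='p']((ρ[c/e]((π[e](T) ∪ π[e](T))) ⋈[c=d] S)) → 2
E2 stepwise |·|:
  T → 6
  π[e](T) → 6
  T → 6
  π[e](T) → 6
  (π[e](T) ∪ π[e](T)) → 12
  ρ[c/e]((π[e](T) ∪ π[e](T))) → 12
  S → 4
  (ρ[c/e]((π[e](T) ∪ π[e](T))) ⋈[c=d] S) → 6
  σ[w='t']((ρ[c/e]((π[e](T) ∪ π[e](T))) ⋈[c=d] S)) → 0

E1 result:
c | w | d
8 | p | 8
8 | p | 8
E2 result:
c | w | d
(0 rows)
Witness: (8, 'p', 8) appears 2× in E1 but 0× in E2.

no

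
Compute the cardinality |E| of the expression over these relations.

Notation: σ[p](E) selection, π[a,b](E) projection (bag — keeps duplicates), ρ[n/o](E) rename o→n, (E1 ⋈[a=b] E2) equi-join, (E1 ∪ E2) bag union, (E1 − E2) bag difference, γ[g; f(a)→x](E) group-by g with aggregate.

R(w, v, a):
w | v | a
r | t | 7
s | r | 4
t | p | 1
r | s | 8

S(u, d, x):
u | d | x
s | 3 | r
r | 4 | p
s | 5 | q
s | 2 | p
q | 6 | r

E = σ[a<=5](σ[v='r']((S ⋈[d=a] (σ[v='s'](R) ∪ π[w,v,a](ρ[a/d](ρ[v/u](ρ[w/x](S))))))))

Row counts bottom-up:
  S → 5
  R → 4
  σ[v='s'](R) → 1
  S → 5
  ρ[w/x](S) → 5
  ρ[v/u](ρ[w/x](S)) → 5
  ρ[a/d](ρ[v/u](ρ[w/x](S))) → 5
  π[w,v,a](ρ[a/d](ρ[v/u](ρ[w/x](S)))) → 5
  (σ[v='s'](R) ∪ π[w,v,a](ρ[a/d](ρ[v/u](ρ[w/x](S))))) → 6
  (S ⋈[d=a] (σ[v='s'](R) ∪ π[w,v,a](ρ[a/d](ρ[v/u](ρ[w/x](S)))))) → 5
  σ[v='r']((S ⋈[d=a] (σ[v='s'](R) ∪ π[w,v,a](ρ[a/d](ρ[v/u](ρ[w/x](S))))))) → 1
  σ[a<=5](σ[v='r']((S ⋈[d=a] (σ[v='s'](R) ∪ π[w,v,a](ρ[a/d](ρ[v/u](ρ[w/x](S)))))))) → 1

|E| = 1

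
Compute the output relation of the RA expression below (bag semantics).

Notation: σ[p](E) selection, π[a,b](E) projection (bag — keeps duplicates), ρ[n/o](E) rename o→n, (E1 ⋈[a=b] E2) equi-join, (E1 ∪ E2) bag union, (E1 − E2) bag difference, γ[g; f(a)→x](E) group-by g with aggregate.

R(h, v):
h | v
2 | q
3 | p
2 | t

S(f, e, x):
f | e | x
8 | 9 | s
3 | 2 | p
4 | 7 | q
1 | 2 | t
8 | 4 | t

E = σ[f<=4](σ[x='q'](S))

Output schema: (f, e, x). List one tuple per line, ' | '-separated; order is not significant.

Row counts bottom-up:
  S → 5
  σ[x='q'](S) → 1
  σ[f<=4](σ[x='q'](S)) → 1

== RESULT ==
f | e | x
4 | 7 | q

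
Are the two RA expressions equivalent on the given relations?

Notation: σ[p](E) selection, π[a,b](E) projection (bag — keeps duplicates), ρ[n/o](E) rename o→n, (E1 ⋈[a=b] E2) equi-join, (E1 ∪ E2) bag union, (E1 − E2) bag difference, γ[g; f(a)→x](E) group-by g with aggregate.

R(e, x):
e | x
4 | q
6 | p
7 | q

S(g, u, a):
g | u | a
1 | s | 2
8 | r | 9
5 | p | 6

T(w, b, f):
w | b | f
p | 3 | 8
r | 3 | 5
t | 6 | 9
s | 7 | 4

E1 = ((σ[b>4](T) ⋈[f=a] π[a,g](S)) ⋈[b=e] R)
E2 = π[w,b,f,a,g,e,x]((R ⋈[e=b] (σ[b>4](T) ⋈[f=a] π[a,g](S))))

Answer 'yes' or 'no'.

E1 row counts bottom-up:
  T → 4
  σ[b>4](T) → 2
  S → 3
  π[a,g](S) → 3
  (σ[b>4](T) ⋈[f=a] π[a,g](S)) → 1
  R → 3
  ((σ[b>4](T) ⋈[f=a] π[a,g](S)) ⋈[b=e] R) → 1
E2 row counts bottom-up:
  R → 3
  T → 4
  σ[b>4](T) → 2
  S → 3
  π[a,g](S) → 3
  (σ[b>4](T) ⋈[f=a] π[a,g](S)) → 1
  (R ⋈[e=b] (σ[b>4](T) ⋈[f=a] π[a,g](S))) → 1
  π[w,b,f,a,g,e,x]((R ⋈[e=b] (σ[b>4](T) ⋈[f=a] π[a,g](S)))) → 1

E1 and E2 produce the same multiset:
w | b | f | a | g | e | x
t | 6 | 9 | 9 | 8 | 6 | p

yes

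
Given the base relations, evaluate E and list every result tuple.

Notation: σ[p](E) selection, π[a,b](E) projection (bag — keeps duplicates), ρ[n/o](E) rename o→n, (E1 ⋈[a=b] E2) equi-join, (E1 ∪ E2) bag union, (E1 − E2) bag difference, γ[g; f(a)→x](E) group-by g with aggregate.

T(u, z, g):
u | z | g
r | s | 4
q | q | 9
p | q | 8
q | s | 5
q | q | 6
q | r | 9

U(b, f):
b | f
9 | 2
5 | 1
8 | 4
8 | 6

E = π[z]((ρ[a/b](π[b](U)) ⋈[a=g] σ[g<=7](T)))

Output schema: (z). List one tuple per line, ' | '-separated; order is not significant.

Stepwise |·|:
  U → 4
  π[b](U) → 4
  ρ[a/b](π[b](U)) → 4
  T → 6
  σ[g<=7](T) → 3
  (ρ[a/b](π[b](U)) ⋈[a=g] σ[g<=7](T)) → 1
  π[z]((ρ[a/b](π[b](U)) ⋈[a=g] σ[g<=7](T))) → 1

== RESULT ==
z
s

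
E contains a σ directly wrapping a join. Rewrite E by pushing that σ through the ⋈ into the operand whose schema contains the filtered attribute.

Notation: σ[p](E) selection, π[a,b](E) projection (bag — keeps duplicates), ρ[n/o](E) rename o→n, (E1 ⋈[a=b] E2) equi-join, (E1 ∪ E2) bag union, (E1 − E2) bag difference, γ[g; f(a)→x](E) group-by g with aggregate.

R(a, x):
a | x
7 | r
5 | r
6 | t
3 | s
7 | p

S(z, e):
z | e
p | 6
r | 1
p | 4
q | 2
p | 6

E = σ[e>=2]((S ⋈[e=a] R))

σ filters on e, owned by the left side.
E' = (σ[e>=2](S) ⋈[e=a] R)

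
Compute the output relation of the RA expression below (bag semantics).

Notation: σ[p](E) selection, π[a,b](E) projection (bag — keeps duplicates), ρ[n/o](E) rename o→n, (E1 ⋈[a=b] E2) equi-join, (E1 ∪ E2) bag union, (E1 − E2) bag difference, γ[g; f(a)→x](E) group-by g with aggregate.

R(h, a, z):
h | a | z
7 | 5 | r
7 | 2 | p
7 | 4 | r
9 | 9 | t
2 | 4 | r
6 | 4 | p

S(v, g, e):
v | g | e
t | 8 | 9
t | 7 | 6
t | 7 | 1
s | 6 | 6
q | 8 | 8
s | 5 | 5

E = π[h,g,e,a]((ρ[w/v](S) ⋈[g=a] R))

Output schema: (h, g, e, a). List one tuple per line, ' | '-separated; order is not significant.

Row counts bottom-up:
  S → 6
  ρ[w/v](S) → 6
  R → 6
  (ρ[w/v](S) ⋈[g=a] R) → 1
  π[h,g,e,a]((ρ[w/v](S) ⋈[g=a] R)) → 1

== RESULT ==
h | g | e | a
7 | 5 | 5 | 5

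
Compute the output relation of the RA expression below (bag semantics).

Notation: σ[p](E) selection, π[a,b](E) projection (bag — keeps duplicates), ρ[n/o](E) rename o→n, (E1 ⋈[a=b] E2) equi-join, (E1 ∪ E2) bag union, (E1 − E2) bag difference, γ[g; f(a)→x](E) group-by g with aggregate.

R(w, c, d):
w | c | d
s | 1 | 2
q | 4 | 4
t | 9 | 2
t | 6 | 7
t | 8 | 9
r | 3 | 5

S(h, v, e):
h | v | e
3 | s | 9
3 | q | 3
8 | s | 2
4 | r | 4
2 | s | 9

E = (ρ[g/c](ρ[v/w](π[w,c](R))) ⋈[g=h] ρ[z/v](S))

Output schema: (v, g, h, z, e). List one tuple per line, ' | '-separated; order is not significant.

Row counts bottom-up:
  R → 6
  π[w,c](R) → 6
  ρ[v/w](π[w,c](R)) → 6
  ρ[g/c](ρ[v/w](π[w,c](R))) → 6
  S → 5
  ρ[z/v](S) → 5
  (ρ[g/c](ρ[v/w](π[w,c](R))) ⋈[g=h] ρ[z/v](S)) → 4

== RESULT ==
v | g | h | z | e
q | 4 | 4 | r | 4
r | 3 | 3 | q | 3
r | 3 | 3 | s | 9
t | 8 | 8 | s | 2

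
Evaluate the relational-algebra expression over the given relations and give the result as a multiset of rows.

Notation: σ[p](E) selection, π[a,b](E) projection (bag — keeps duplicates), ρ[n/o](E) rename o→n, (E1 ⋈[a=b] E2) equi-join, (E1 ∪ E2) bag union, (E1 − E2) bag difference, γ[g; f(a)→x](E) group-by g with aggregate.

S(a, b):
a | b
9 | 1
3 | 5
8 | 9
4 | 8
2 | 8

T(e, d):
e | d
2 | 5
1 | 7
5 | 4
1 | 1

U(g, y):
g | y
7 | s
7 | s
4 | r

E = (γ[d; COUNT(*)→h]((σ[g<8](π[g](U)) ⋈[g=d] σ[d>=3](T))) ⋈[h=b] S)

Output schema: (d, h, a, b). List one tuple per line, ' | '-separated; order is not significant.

Stepwise |·|:
  U → 3
  π[g](U) → 3
  σ[g<8](π[g](U)) → 3
  T → 4
  σ[d>=3](T) → 3
  (σ[g<8](π[g](U)) ⋈[g=d] σ[d>=3](T)) → 3
  γ[d; COUNT(*)→h]((σ[g<8](π[g](U)) ⋈[g=d] σ[d>=3](T))) → 2
  S → 5
  (γ[d; COUNT(*)→h]((σ[g<8](π[g](U)) ⋈[g=d] σ[d>=3](T))) ⋈[h=b] S) → 1

== RESULT ==
d | h | a | b
4 | 1 | 9 | 1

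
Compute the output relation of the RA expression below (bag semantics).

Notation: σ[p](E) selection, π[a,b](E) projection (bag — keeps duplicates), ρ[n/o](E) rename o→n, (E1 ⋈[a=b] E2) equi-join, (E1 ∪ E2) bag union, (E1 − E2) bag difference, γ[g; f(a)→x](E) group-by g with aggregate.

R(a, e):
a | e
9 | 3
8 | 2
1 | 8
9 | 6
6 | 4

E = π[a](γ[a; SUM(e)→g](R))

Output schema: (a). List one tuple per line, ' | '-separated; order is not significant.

Per-node cardinality:
  R → 5
  γ[a; SUM(e)→g](R) → 4
  π[a](γ[a; SUM(e)→g](R)) → 4

== RESULT ==
a
1
6
8
9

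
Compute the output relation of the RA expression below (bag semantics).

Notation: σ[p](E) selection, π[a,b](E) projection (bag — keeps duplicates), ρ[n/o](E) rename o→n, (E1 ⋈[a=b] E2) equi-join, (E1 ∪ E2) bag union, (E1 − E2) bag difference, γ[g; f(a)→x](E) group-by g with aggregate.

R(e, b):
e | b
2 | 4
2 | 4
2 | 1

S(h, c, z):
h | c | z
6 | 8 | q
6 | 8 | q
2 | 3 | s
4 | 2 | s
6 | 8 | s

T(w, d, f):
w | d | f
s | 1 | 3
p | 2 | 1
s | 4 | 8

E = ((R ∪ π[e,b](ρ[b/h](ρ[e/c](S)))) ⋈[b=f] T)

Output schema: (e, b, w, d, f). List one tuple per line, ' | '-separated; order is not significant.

Stepwise |·|:
  R → 3
  S → 5
  ρ[e/c](S) → 5
  ρ[b/h](ρ[e/c](S)) → 5
  π[e,b](ρ[b/h](ρ[e/c](S))) → 5
  (R ∪ π[e,b](ρ[b/h](ρ[e/c](S)))) → 8
  T → 3
  ((R ∪ π[e,b](ρ[b/h](ρ[e/c](S)))) ⋈[b=f] T) → 1

== RESULT ==
e | b | w | d | f
2 | 1 | p | 2 | 1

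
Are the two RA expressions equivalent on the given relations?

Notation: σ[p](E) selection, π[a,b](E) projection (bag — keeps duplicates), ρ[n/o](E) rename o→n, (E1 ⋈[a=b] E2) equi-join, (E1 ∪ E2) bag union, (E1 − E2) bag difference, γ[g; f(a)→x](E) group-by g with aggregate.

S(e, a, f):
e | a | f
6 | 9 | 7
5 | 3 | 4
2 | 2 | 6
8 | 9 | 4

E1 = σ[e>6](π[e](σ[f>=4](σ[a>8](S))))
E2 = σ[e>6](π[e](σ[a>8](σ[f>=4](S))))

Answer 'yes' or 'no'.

E1 subexpression sizes:
  S → 4
  σ[a>8](S) → 2
  σ[f>=4](σ[a>8](S)) → 2
  π[e](σ[f>=4](σ[a>8](S))) → 2
  σ[e>6](π[e](σ[f>=4](σ[a>8](S)))) → 1
E2 subexpression sizes:
  S → 4
  σ[f>=4](S) → 4
  σ[a>8](σ[f>=4](S)) → 2
  π[e](σ[a>8](σ[f>=4](S))) → 2
  σ[e>6](π[e](σ[a>8](σ[f>=4](S)))) → 1

E1 and E2 produce the same multiset:
e
8

yes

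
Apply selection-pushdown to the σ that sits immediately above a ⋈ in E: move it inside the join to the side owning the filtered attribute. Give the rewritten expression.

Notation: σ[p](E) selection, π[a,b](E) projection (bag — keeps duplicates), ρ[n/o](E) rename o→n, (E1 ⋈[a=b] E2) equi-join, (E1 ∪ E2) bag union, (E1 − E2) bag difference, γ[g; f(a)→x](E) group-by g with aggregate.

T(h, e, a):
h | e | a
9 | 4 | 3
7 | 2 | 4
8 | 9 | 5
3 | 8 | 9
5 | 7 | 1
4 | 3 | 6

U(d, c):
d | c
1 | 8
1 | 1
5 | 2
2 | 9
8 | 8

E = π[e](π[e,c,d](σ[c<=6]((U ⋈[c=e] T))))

σ filters on c, owned by the left side.
E' = π[e](π[e,c,d]((σ[c<=6](U) ⋈[c=e] T)))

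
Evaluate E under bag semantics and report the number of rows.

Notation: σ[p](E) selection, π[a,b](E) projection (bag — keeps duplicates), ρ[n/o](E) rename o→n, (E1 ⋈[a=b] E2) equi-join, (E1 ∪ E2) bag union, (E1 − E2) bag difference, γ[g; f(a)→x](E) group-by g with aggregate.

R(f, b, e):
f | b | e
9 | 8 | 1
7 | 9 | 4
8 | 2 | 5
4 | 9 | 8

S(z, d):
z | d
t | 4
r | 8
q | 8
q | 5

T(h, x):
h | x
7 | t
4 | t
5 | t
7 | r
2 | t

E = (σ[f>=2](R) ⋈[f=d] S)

Stepwise |·|:
  R → 4
  σ[f>=2](R) → 4
  S → 4
  (σ[f>=2](R) ⋈[f=d] S) → 3

|E| = 3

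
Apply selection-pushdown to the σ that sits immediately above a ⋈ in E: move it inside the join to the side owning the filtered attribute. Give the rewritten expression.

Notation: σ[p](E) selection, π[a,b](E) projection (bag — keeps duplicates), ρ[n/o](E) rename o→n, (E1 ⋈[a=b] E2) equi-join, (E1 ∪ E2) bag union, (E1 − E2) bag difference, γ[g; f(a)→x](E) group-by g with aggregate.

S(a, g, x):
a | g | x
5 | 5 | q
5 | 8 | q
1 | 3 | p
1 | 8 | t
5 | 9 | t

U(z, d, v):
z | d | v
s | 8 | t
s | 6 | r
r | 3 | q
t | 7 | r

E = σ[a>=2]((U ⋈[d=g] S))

σ filters on a, owned by the right side.
E' = (U ⋈[d=g] σ[a>=2](S))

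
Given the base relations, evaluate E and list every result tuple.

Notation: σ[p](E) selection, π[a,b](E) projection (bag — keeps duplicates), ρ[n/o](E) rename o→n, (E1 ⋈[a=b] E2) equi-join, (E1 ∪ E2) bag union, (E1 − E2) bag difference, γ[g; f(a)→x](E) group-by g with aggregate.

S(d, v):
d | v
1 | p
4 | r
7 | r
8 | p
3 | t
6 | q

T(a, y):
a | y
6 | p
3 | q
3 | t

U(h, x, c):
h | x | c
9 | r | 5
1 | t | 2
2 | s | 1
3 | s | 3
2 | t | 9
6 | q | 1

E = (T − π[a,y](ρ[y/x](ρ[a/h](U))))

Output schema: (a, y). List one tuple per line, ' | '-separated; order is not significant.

Row counts bottom-up:
  T → 3
  U → 6
  ρ[a/h](U) → 6
  ρ[y/x](ρ[a/h](U)) → 6
  π[a,y](ρ[y/x](ρ[a/h](U))) → 6
  (T − π[a,y](ρ[y/x](ρ[a/h](U)))) → 3

== RESULT ==
a | y
3 | q
3 | t
6 | p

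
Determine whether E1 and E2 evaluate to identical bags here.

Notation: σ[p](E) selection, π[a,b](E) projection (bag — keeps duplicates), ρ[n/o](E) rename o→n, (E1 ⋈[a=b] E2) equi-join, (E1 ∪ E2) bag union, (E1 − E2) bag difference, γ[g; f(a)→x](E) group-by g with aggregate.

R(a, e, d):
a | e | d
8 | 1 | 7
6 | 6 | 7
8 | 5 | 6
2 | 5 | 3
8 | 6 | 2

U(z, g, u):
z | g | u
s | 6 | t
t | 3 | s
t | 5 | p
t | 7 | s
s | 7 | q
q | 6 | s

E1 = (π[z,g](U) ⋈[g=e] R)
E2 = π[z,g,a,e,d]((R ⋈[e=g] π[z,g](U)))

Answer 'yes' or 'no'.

E1 stepwise |·|:
  U → 6
  π[z,g](U) → 6
  R → 5
  (π[z,g](U) ⋈[g=e] R) → 6
E2 stepwise |·|:
  R → 5
  U → 6
  π[z,g](U) → 6
  (R ⋈[e=g] π[z,g](U)) → 6
  π[z,g,a,e,d]((R ⋈[e=g] π[z,g](U))) → 6

E1 and E2 produce the same multiset:
z | g | a | e | d
q | 6 | 6 | 6 | 7
q | 6 | 8 | 6 | 2
s | 6 | 6 | 6 | 7
s | 6 | 8 | 6 | 2
t | 5 | 2 | 5 | 3
t | 5 | 8 | 5 | 6

yes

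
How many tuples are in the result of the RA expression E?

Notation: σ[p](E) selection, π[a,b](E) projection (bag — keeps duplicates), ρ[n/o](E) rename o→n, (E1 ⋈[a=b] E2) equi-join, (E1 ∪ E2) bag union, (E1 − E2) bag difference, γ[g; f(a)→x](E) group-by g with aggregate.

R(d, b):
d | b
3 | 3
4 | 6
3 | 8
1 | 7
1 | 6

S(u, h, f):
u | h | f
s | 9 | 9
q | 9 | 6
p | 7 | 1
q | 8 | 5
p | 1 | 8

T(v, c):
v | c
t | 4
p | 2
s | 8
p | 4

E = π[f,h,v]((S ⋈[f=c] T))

Subexpression sizes:
  S → 5
  T → 4
  (S ⋈[f=c] T) → 1
  π[f,h,v]((S ⋈[f=c] T)) → 1

|E| = 1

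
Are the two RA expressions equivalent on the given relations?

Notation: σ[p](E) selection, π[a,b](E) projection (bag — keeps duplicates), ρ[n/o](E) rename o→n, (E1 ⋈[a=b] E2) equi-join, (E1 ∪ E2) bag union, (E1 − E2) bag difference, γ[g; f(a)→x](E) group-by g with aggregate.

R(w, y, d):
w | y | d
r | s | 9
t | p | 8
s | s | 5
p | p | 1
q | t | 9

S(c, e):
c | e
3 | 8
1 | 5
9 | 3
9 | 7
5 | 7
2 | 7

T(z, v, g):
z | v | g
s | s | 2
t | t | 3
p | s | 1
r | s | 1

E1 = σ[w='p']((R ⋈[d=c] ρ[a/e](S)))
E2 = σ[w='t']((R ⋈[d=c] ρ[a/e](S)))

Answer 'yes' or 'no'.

E1 subexpression sizes:
  R → 5
  S → 6
  ρ[a/e](S) → 6
  (R ⋈[d=c] ρ[a/e](S)) → 6
  σ[w='p']((R ⋈[d=c] ρ[a/e](S))) → 1
E2 subexpression sizes:
  R → 5
  S → 6
  ρ[a/e](S) → 6
  (R ⋈[d=c] ρ[a/e](S)) → 6
  σ[w='t']((R ⋈[d=c] ρ[a/e](S))) → 0

E1 result:
w | y | d | c | a
p | p | 1 | 1 | 5
E2 result:
w | y | d | c | a
(0 rows)
Witness: ('p', 'p', 1, 1, 5) appears 1× in E1 but 0× in E2.

no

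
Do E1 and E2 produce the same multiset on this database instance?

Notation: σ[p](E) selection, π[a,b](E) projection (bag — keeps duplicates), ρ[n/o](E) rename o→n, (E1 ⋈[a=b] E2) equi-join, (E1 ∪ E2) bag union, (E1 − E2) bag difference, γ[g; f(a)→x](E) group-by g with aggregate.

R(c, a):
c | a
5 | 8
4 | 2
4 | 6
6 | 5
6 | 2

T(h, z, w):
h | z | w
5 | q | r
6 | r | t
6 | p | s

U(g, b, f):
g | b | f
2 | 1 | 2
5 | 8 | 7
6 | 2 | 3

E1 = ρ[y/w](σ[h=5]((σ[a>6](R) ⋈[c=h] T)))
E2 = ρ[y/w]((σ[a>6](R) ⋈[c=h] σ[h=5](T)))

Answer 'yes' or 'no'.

E1 stepwise |·|:
  R → 5
  σ[a>6](R) → 1
  T → 3
  (σ[a>6](R) ⋈[c=h] T) → 1
  σ[h=5]((σ[a>6](R) ⋈[c=h] T)) → 1
  ρ[y/w](σ[h=5]((σ[a>6](R) ⋈[c=h] T))) → 1
E2 stepwise |·|:
  R → 5
  σ[a>6](R) → 1
  T → 3
  σ[h=5](T) → 1
  (σ[a>6](R) ⋈[c=h] σ[h=5](T)) → 1
  ρ[y/w]((σ[a>6](R) ⋈[c=h] σ[h=5](T))) → 1

E1 and E2 produce the same multiset:
c | a | h | z | y
5 | 8 | 5 | q | r

yes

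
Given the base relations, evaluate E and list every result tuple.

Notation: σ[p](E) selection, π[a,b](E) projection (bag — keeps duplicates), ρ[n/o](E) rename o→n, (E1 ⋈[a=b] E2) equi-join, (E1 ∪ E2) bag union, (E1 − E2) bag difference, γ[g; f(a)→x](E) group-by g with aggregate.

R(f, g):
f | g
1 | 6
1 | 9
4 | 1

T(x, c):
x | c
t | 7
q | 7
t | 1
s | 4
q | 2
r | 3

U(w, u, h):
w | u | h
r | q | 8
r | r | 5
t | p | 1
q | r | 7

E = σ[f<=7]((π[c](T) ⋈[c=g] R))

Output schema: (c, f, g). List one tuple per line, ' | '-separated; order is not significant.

Stepwise |·|:
  T → 6
  π[c](T) → 6
  R → 3
  (π[c](T) ⋈[c=g] R) → 1
  σ[f<=7]((π[c](T) ⋈[c=g] R)) → 1

== RESULT ==
c | f | g
1 | 4 | 1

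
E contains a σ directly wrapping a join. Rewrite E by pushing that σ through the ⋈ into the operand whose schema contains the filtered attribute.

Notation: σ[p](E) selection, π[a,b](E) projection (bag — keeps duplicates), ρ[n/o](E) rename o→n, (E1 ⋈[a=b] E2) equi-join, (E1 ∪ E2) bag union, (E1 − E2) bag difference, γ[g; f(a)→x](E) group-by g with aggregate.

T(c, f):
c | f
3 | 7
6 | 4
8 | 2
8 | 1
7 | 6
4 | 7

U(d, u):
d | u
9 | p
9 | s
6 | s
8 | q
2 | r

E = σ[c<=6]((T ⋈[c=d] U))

σ filters on c, owned by the left side.
E' = (σ[c<=6](T) ⋈[c=d] U)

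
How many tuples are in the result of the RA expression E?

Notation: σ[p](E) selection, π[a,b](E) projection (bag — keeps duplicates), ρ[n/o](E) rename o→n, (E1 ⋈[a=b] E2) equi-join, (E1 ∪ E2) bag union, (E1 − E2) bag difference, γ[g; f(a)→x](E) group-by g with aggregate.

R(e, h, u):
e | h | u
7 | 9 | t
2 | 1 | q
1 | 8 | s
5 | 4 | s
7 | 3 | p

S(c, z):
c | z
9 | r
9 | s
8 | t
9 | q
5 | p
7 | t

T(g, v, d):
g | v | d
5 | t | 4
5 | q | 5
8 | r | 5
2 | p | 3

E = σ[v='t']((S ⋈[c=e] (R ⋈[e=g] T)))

Per-node cardinality:
  S → 6
  R → 5
  T → 4
  (R ⋈[e=g] T) → 3
  (S ⋈[c=e] (R ⋈[e=g] T)) → 2
  σ[v='t']((S ⋈[c=e] (R ⋈[e=g] T))) → 1

|E| = 1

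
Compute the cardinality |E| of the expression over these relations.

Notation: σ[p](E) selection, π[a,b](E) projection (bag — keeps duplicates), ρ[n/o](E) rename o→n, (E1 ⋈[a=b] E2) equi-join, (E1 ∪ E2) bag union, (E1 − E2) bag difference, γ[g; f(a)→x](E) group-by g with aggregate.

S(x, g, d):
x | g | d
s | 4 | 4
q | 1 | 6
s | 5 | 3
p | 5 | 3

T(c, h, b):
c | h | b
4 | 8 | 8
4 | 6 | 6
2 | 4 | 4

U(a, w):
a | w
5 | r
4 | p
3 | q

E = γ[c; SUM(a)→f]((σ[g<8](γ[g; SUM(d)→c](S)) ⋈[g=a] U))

Subexpression sizes:
  S → 4
  γ[g; SUM(d)→c](S) → 3
  σ[g<8](γ[g; SUM(d)→c](S)) → 3
  U → 3
  (σ[g<8](γ[g; SUM(d)→c](S)) ⋈[g=a] U) → 2
  γ[c; SUM(a)→f]((σ[g<8](γ[g; SUM(d)→c](S)) ⋈[g=a] U)) → 2

|E| = 2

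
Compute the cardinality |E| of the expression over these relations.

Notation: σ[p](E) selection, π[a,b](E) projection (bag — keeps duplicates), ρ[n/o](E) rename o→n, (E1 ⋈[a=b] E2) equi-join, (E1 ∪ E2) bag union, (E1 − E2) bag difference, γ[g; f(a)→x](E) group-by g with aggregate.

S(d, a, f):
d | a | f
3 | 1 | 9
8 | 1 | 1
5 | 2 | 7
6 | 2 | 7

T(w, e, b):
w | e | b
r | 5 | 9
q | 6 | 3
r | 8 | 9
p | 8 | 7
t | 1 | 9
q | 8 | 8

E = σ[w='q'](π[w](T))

Per-node cardinality:
  T → 6
  π[w](T) → 6
  σ[w='q'](π[w](T)) → 2

|E| = 2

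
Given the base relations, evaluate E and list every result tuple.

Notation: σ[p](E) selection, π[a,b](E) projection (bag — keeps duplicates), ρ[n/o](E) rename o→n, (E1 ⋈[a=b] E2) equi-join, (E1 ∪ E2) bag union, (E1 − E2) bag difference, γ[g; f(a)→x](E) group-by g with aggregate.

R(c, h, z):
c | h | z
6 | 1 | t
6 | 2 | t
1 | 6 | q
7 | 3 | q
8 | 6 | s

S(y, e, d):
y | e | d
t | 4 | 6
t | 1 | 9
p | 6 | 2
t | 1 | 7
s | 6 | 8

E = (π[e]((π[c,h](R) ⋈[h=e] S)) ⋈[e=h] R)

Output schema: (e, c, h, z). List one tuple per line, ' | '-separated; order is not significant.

Row counts bottom-up:
  R → 5
  π[c,h](R) → 5
  S → 5
  (π[c,h](R) ⋈[h=e] S) → 6
  π[e]((π[c,h](R) ⋈[h=e] S)) → 6
  R → 5
  (π[e]((π[c,h](R) ⋈[h=e] S)) ⋈[e=h] R) → 10

== RESULT ==
e | c | h | z
1 | 6 | 1 | t
1 | 6 | 1 | t
6 | 1 | 6 | q
6 | 1 | 6 | q
6 | 1 | 6 | q
6 | 1 | 6 | q
6 | 8 | 6 | s
6 | 8 | 6 | s
6 | 8 | 6 | s
6 | 8 | 6 | s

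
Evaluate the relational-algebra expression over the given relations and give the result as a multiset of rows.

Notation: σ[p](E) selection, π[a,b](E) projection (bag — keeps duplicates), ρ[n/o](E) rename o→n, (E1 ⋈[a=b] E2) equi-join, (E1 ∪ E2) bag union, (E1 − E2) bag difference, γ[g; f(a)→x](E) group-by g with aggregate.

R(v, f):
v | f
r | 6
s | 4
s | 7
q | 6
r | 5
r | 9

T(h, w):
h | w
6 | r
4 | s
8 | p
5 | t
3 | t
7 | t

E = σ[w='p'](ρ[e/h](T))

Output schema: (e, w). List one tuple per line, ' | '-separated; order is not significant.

Stepwise |·|:
  T → 6
  ρ[e/h](T) → 6
  σ[w='p'](ρ[e/h](T)) → 1

== RESULT ==
e | w
8 | p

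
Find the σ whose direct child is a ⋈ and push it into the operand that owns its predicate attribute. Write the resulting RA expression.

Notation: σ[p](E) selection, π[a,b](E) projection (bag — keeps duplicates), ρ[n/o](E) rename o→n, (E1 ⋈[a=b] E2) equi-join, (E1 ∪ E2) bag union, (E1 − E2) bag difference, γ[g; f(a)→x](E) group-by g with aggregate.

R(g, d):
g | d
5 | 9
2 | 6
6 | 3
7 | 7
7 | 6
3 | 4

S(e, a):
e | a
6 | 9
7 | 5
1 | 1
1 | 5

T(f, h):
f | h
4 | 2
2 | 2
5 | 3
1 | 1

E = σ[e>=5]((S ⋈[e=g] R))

σ filters on e, owned by the left side.
E' = (σ[e>=5](S) ⋈[e=g] R)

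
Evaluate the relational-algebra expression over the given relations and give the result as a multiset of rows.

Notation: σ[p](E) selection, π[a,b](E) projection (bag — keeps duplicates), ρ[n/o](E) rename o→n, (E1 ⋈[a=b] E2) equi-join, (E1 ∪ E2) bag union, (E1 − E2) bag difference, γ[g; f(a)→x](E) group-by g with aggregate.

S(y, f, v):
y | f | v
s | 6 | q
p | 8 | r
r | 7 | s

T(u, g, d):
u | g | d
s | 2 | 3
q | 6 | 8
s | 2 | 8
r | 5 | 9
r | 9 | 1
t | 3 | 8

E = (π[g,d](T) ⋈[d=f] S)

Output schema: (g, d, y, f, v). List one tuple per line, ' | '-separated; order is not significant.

Per-node cardinality:
  T → 6
  π[g,d](T) → 6
  S → 3
  (π[g,d](T) ⋈[d=f] S) → 3

== RESULT ==
g | d | y | f | v
2 | 8 | p | 8 | r
3 | 8 | p | 8 | r
6 | 8 | p | 8 | r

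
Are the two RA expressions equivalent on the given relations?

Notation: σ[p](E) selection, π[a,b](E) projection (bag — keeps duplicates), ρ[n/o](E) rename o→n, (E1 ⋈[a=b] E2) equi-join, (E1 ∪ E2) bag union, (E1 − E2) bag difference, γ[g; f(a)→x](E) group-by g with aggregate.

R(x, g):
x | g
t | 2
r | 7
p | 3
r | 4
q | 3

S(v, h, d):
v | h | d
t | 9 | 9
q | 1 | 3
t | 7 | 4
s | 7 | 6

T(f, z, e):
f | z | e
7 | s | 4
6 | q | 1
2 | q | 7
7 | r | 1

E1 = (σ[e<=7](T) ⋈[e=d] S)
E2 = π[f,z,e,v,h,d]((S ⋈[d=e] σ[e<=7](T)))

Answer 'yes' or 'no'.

E1 subexpression sizes:
  T → 4
  σ[e<=7](T) → 4
  S → 4
  (σ[e<=7](T) ⋈[e=d] S) → 1
E2 subexpression sizes:
  S → 4
  T → 4
  σ[e<=7](T) → 4
  (S ⋈[d=e] σ[e<=7](T)) → 1
  π[f,z,e,v,h,d]((S ⋈[d=e] σ[e<=7](T))) → 1

E1 and E2 produce the same multiset:
f | z | e | v | h | d
7 | s | 4 | t | 7 | 4

yes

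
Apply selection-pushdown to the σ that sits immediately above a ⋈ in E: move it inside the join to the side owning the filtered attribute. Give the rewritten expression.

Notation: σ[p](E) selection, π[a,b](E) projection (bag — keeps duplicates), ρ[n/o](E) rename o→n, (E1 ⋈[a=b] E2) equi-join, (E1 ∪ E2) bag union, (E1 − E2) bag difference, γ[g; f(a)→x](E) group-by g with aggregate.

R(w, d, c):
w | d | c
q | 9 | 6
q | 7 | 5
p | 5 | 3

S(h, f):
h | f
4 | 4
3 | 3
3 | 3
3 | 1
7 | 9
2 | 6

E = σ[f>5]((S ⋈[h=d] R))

σ filters on f, owned by the left side.
E' = (σ[f>5](S) ⋈[h=d] R)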